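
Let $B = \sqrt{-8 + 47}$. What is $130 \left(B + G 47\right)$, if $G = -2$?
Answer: $-12220 + 130 \sqrt{39} \approx -11408.0$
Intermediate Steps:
$B = \sqrt{39} \approx 6.245$
$130 \left(B + G 47\right) = 130 \left(\sqrt{39} - 94\right) = 130 \left(-94 + \sqrt{39}\right) = -12220 + 130 \sqrt{39}$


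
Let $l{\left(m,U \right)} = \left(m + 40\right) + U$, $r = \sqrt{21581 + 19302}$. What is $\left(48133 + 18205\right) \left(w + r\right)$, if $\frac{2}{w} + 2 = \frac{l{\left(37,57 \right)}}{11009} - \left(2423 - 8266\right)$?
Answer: $\frac{35625124}{1568383} + 66338 \sqrt{40883} \approx 1.3413 \cdot 10^{7}$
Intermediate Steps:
$r = \sqrt{40883} \approx 202.2$
$l{\left(m,U \right)} = 40 + U + m$ ($l{\left(m,U \right)} = \left(40 + m\right) + U = 40 + U + m$)
$w = \frac{22018}{64303703}$ ($w = \frac{2}{-2 - \left(2423 - 8266 - \frac{40 + 57 + 37}{11009}\right)} = \frac{2}{-2 + \left(134 \cdot \frac{1}{11009} - \left(2423 - 8266\right)\right)} = \frac{2}{-2 + \left(\frac{134}{11009} - -5843\right)} = \frac{2}{-2 + \left(\frac{134}{11009} + 5843\right)} = \frac{2}{-2 + \frac{64325721}{11009}} = \frac{2}{\frac{64303703}{11009}} = 2 \cdot \frac{11009}{64303703} = \frac{22018}{64303703} \approx 0.00034241$)
$\left(48133 + 18205\right) \left(w + r\right) = \left(48133 + 18205\right) \left(\frac{22018}{64303703} + \sqrt{40883}\right) = 66338 \left(\frac{22018}{64303703} + \sqrt{40883}\right) = \frac{35625124}{1568383} + 66338 \sqrt{40883}$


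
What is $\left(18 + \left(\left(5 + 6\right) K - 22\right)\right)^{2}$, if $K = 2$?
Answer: $324$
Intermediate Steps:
$\left(18 + \left(\left(5 + 6\right) K - 22\right)\right)^{2} = \left(18 - \left(22 - \left(5 + 6\right) 2\right)\right)^{2} = \left(18 + \left(11 \cdot 2 - 22\right)\right)^{2} = \left(18 + \left(22 - 22\right)\right)^{2} = \left(18 + 0\right)^{2} = 18^{2} = 324$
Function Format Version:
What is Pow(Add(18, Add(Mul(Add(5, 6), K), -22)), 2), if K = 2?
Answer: 324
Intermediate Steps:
Pow(Add(18, Add(Mul(Add(5, 6), K), -22)), 2) = Pow(Add(18, Add(Mul(Add(5, 6), 2), -22)), 2) = Pow(Add(18, Add(Mul(11, 2), -22)), 2) = Pow(Add(18, Add(22, -22)), 2) = Pow(Add(18, 0), 2) = Pow(18, 2) = 324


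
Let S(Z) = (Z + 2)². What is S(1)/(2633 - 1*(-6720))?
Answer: 9/9353 ≈ 0.00096226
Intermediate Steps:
S(Z) = (2 + Z)²
S(1)/(2633 - 1*(-6720)) = (2 + 1)²/(2633 - 1*(-6720)) = 3²/(2633 + 6720) = 9/9353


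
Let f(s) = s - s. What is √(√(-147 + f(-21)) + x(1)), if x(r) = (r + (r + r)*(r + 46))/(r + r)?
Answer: √(190 + 28*I*√3)/2 ≈ 6.947 + 0.87263*I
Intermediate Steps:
f(s) = 0
x(r) = (r + 2*r*(46 + r))/(2*r) (x(r) = (r + (2*r)*(46 + r))/((2*r)) = (r + 2*r*(46 + r))*(1/(2*r)) = (r + 2*r*(46 + r))/(2*r))
√(√(-147 + f(-21)) + x(1)) = √(√(-147 + 0) + (93/2 + 1)) = √(√(-147) + 95/2) = √(7*I*√3 + 95/2) = √(95/2 + 7*I*√3)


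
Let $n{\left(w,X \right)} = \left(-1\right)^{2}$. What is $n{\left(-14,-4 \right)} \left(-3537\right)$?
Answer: $-3537$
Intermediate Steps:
$n{\left(w,X \right)} = 1$
$n{\left(-14,-4 \right)} \left(-3537\right) = 1 \left(-3537\right) = -3537$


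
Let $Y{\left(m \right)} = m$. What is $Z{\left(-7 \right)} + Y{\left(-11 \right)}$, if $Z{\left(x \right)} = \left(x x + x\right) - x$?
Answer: $38$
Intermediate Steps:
$Z{\left(x \right)} = x^{2}$ ($Z{\left(x \right)} = \left(x^{2} + x\right) - x = \left(x + x^{2}\right) - x = x^{2}$)
$Z{\left(-7 \right)} + Y{\left(-11 \right)} = \left(-7\right)^{2} - 11 = 49 - 11 = 38$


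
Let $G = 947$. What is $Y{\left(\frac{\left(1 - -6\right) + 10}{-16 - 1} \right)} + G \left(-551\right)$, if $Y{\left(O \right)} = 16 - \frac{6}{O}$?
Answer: $-521775$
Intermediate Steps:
$Y{\left(\frac{\left(1 - -6\right) + 10}{-16 - 1} \right)} + G \left(-551\right) = \left(16 - \frac{6}{\left(\left(1 - -6\right) + 10\right) \frac{1}{-16 - 1}}\right) + 947 \left(-551\right) = \left(16 - \frac{6}{\left(\left(1 + 6\right) + 10\right) \frac{1}{-17}}\right) - 521797 = \left(16 - \frac{6}{\left(7 + 10\right) \left(- \frac{1}{17}\right)}\right) - 521797 = \left(16 - \frac{6}{17 \left(- \frac{1}{17}\right)}\right) - 521797 = \left(16 - \frac{6}{-1}\right) - 521797 = \left(16 - -6\right) - 521797 = \left(16 + 6\right) - 521797 = 22 - 521797 = -521775$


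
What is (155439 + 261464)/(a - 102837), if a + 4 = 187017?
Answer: 416903/84176 ≈ 4.9528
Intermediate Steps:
a = 187013 (a = -4 + 187017 = 187013)
(155439 + 261464)/(a - 102837) = (155439 + 261464)/(187013 - 102837) = 416903/84176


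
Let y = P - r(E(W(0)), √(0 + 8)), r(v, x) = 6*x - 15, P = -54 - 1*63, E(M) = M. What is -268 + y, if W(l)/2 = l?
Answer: -370 - 12*√2 ≈ -386.97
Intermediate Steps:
W(l) = 2*l
P = -117 (P = -54 - 63 = -117)
r(v, x) = -15 + 6*x
y = -102 - 12*√2 (y = -117 - (-15 + 6*√(0 + 8)) = -117 - (-15 + 6*√8) = -117 - (-15 + 6*(2*√2)) = -117 - (-15 + 12*√2) = -117 + (15 - 12*√2) = -102 - 12*√2 ≈ -118.97)
-268 + y = -268 + (-102 - 12*√2) = -370 - 12*√2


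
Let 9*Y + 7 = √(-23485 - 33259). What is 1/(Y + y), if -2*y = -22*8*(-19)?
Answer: -45165/75569923 - 6*I*√14186/75569923 ≈ -0.00059766 - 9.4565e-6*I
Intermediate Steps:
y = -1672 (y = -(-22*8)*(-19)/2 = -(-88)*(-19) = -½*3344 = -1672)
Y = -7/9 + 2*I*√14186/9 (Y = -7/9 + √(-23485 - 33259)/9 = -7/9 + √(-56744)/9 = -7/9 + (2*I*√14186)/9 = -7/9 + 2*I*√14186/9 ≈ -0.77778 + 26.468*I)
1/(Y + y) = 1/((-7/9 + 2*I*√14186/9) - 1672) = 1/(-15055/9 + 2*I*√14186/9)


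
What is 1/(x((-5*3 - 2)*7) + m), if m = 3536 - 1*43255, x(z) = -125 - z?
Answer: -1/39725 ≈ -2.5173e-5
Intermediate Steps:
m = -39719 (m = 3536 - 43255 = -39719)
1/(x((-5*3 - 2)*7) + m) = 1/((-125 - (-5*3 - 2)*7) - 39719) = 1/((-125 - (-15 - 2)*7) - 39719) = 1/((-125 - (-17)*7) - 39719) = 1/((-125 - 1*(-119)) - 39719) = 1/((-125 + 119) - 39719) = 1/(-6 - 39719) = 1/(-39725) = -1/39725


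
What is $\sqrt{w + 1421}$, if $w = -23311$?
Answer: $i \sqrt{21890} \approx 147.95 i$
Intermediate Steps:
$\sqrt{w + 1421} = \sqrt{-23311 + 1421} = \sqrt{-21890} = i \sqrt{21890}$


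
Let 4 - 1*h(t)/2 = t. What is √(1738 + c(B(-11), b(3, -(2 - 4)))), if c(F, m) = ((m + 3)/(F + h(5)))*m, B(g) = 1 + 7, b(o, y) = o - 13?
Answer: √15747/3 ≈ 41.829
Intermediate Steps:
h(t) = 8 - 2*t
b(o, y) = -13 + o
B(g) = 8
c(F, m) = m*(3 + m)/(-2 + F) (c(F, m) = ((m + 3)/(F + (8 - 2*5)))*m = ((3 + m)/(F + (8 - 10)))*m = ((3 + m)/(F - 2))*m = ((3 + m)/(-2 + F))*m = m*(3 + m)/(-2 + F))
√(1738 + c(B(-11), b(3, -(2 - 4)))) = √(1738 + (-13 + 3)*(3 + (-13 + 3))/(-2 + 8)) = √(1738 - 10*(3 - 10)/6) = √(1738 - 10*⅙*(-7)) = √(1738 + 35/3) = √(5249/3) = √15747/3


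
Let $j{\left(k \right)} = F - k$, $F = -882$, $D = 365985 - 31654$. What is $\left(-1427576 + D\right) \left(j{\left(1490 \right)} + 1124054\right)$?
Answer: $-1226273238090$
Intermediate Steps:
$D = 334331$
$j{\left(k \right)} = -882 - k$
$\left(-1427576 + D\right) \left(j{\left(1490 \right)} + 1124054\right) = \left(-1427576 + 334331\right) \left(\left(-882 - 1490\right) + 1124054\right) = - 1093245 \left(\left(-882 - 1490\right) + 1124054\right) = - 1093245 \left(-2372 + 1124054\right) = \left(-1093245\right) 1121682 = -1226273238090$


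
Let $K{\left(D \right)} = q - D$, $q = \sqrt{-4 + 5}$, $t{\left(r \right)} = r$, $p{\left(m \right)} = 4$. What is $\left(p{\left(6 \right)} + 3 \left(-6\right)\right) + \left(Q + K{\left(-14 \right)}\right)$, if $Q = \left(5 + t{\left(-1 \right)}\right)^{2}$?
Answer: $17$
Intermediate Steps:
$Q = 16$ ($Q = \left(5 - 1\right)^{2} = 4^{2} = 16$)
$q = 1$ ($q = \sqrt{1} = 1$)
$K{\left(D \right)} = 1 - D$
$\left(p{\left(6 \right)} + 3 \left(-6\right)\right) + \left(Q + K{\left(-14 \right)}\right) = \left(4 + 3 \left(-6\right)\right) + \left(16 + \left(1 - -14\right)\right) = \left(4 - 18\right) + \left(16 + \left(1 + 14\right)\right) = -14 + \left(16 + 15\right) = -14 + 31 = 17$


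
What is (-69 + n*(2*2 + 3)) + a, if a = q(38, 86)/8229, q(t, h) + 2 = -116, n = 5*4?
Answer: 584141/8229 ≈ 70.986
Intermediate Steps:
n = 20
q(t, h) = -118 (q(t, h) = -2 - 116 = -118)
a = -118/8229 ≈ -0.014340
(-69 + n*(2*2 + 3)) + a = (-69 + 20*(2*2 + 3)) - 118/8229 = (-69 + 20*(4 + 3)) - 118/8229 = (-69 + 20*7) - 118/8229 = (-69 + 140) - 118/8229 = 71 - 118/8229 = 584141/8229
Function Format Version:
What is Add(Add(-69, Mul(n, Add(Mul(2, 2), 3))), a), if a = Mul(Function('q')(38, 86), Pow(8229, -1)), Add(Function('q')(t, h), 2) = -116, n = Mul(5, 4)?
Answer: Rational(584141, 8229) ≈ 70.986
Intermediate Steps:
n = 20
Function('q')(t, h) = -118 (Function('q')(t, h) = Add(-2, -116) = -118)
a = Rational(-118, 8229) (a = Mul(-118, Pow(8229, -1)) = Mul(-118, Rational(1, 8229)) = Rational(-118, 8229) ≈ -0.014340)
Add(Add(-69, Mul(n, Add(Mul(2, 2), 3))), a) = Add(Add(-69, Mul(20, Add(Mul(2, 2), 3))), Rational(-118, 8229)) = Add(Add(-69, Mul(20, Add(4, 3))), Rational(-118, 8229)) = Add(Add(-69, Mul(20, 7)), Rational(-118, 8229)) = Add(Add(-69, 140), Rational(-118, 8229)) = Add(71, Rational(-118, 8229)) = Rational(584141, 8229)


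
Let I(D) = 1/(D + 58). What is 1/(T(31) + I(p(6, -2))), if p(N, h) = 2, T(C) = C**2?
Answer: 60/57661 ≈ 0.0010406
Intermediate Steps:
I(D) = 1/(58 + D)
1/(T(31) + I(p(6, -2))) = 1/(31**2 + 1/(58 + 2)) = 1/(961 + 1/60) = 1/(57661/60) = 60/57661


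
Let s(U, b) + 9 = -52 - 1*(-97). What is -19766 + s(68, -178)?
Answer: -19730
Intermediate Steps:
s(U, b) = 36 (s(U, b) = -9 + (-52 - 1*(-97)) = -9 + (-52 + 97) = -9 + 45 = 36)
-19766 + s(68, -178) = -19766 + 36 = -19730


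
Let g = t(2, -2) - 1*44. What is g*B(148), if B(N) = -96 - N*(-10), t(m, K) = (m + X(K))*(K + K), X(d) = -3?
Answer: -55360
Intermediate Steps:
t(m, K) = 2*K*(-3 + m) (t(m, K) = (m - 3)*(K + K) = (-3 + m)*(2*K) = 2*K*(-3 + m))
g = -40 (g = 2*(-2)*(-3 + 2) - 1*44 = 2*(-2)*(-1) - 44 = 4 - 44 = -40)
B(N) = -96 + 10*N (B(N) = -96 - (-10)*N = -96 + 10*N)
g*B(148) = -40*(-96 + 10*148) = -40*(-96 + 1480) = -40*1384 = -55360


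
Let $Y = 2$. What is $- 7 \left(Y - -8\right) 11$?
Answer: $-770$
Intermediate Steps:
$- 7 \left(Y - -8\right) 11 = - 7 \left(2 - -8\right) 11 = - 7 \left(2 + 8\right) 11 = \left(-7\right) 10 \cdot 11 = \left(-70\right) 11 = -770$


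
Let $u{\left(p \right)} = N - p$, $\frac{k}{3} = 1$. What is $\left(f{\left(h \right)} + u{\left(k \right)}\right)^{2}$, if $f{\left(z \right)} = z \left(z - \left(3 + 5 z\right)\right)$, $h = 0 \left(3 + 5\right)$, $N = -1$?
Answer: $16$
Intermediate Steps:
$k = 3$ ($k = 3 \cdot 1 = 3$)
$h = 0$ ($h = 0 \cdot 8 = 0$)
$u{\left(p \right)} = -1 - p$
$f{\left(z \right)} = z \left(-3 - 4 z\right)$ ($f{\left(z \right)} = z \left(z - \left(3 + 5 z\right)\right) = z \left(-3 - 4 z\right)$)
$\left(f{\left(h \right)} + u{\left(k \right)}\right)^{2} = \left(\left(-1\right) 0 \left(3 + 4 \cdot 0\right) - 4\right)^{2} = \left(\left(-1\right) 0 \left(3 + 0\right) - 4\right)^{2} = \left(\left(-1\right) 0 \cdot 3 - 4\right)^{2} = \left(0 - 4\right)^{2} = \left(-4\right)^{2} = 16$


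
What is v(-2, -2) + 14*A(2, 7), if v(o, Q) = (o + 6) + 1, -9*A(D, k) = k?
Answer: -53/9 ≈ -5.8889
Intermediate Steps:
A(D, k) = -k/9
v(o, Q) = 7 + o (v(o, Q) = (6 + o) + 1 = 7 + o)
v(-2, -2) + 14*A(2, 7) = (7 - 2) + 14*(-1/9*7) = 5 + 14*(-7/9) = 5 - 98/9 = -53/9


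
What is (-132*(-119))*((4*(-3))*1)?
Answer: -188496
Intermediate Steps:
(-132*(-119))*((4*(-3))*1) = 15708*(-12*1) = 15708*(-12) = -188496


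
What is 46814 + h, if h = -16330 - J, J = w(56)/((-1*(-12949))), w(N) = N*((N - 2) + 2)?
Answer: 394734180/12949 ≈ 30484.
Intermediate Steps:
w(N) = N² (w(N) = N*((-2 + N) + 2) = N*N = N²)
J = 3136/12949 (J = 56²/((-1*(-12949))) = 3136/12949 ≈ 0.24218)
h = -211460306/12949 (h = -16330 - 1*3136/12949 = -16330 - 3136/12949 = -211460306/12949 ≈ -16330.)
46814 + h = 46814 - 211460306/12949 = 394734180/12949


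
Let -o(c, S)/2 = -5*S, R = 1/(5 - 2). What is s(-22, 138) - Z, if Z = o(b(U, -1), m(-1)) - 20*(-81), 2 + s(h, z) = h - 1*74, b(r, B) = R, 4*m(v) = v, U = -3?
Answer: -3431/2 ≈ -1715.5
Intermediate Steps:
m(v) = v/4
R = 1/3 ≈ 0.33333
b(r, B) = 1/3
o(c, S) = 10*S (o(c, S) = -(-10)*S = 10*S)
s(h, z) = -76 + h (s(h, z) = -2 + (h - 1*74) = -2 + (h - 74) = -2 + (-74 + h) = -76 + h)
Z = 3235/2 (Z = 10*((1/4)*(-1)) - 20*(-81) = 10*(-1/4) + 1620 = -5/2 + 1620 = 3235/2 ≈ 1617.5)
s(-22, 138) - Z = (-76 - 22) - 1*3235/2 = -98 - 3235/2 = -3431/2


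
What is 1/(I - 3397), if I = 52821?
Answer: 1/49424 ≈ 2.0233e-5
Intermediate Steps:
1/(I - 3397) = 1/(52821 - 3397) = 1/49424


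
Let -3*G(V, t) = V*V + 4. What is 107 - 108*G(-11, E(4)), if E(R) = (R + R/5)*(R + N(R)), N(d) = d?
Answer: 4607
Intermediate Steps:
E(R) = 12*R**2/5 (E(R) = (R + R/5)*(R + R) = (R + R*(1/5))*(2*R) = (R + R/5)*(2*R) = (6*R/5)*(2*R) = 12*R**2/5)
G(V, t) = -4/3 - V**2/3 (G(V, t) = -(V*V + 4)/3 = -(V**2 + 4)/3 = -(4 + V**2)/3 = -4/3 - V**2/3)
107 - 108*G(-11, E(4)) = 107 - 108*(-4/3 - 1/3*(-11)**2) = 107 - 108*(-4/3 - 1/3*121) = 107 - 108*(-4/3 - 121/3) = 107 - 108*(-125/3) = 107 + 4500 = 4607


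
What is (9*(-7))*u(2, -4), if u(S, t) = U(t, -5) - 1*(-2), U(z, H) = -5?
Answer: 189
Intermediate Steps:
u(S, t) = -3 (u(S, t) = -5 - 1*(-2) = -5 + 2 = -3)
(9*(-7))*u(2, -4) = (9*(-7))*(-3) = -63*(-3) = 189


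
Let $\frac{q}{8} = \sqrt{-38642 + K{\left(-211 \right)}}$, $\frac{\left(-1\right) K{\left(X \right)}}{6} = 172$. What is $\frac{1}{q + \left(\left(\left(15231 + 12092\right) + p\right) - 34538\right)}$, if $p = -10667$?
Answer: $- \frac{8941}{161152530} - \frac{2 i \sqrt{39674}}{80576265} \approx -5.5482 \cdot 10^{-5} - 4.944 \cdot 10^{-6} i$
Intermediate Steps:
$K{\left(X \right)} = -1032$ ($K{\left(X \right)} = \left(-6\right) 172 = -1032$)
$q = 8 i \sqrt{39674}$ ($q = 8 \sqrt{-38642 - 1032} = 8 \sqrt{-39674} = 8 i \sqrt{39674} \approx 1593.5 i$)
$\frac{1}{q + \left(\left(\left(15231 + 12092\right) + p\right) - 34538\right)} = \frac{1}{8 i \sqrt{39674} + \left(\left(\left(15231 + 12092\right) - 10667\right) - 34538\right)} = \frac{1}{8 i \sqrt{39674} + \left(\left(27323 - 10667\right) - 34538\right)} = \frac{1}{8 i \sqrt{39674} + \left(16656 - 34538\right)} = \frac{1}{8 i \sqrt{39674} - 17882} = \frac{1}{-17882 + 8 i \sqrt{39674}}$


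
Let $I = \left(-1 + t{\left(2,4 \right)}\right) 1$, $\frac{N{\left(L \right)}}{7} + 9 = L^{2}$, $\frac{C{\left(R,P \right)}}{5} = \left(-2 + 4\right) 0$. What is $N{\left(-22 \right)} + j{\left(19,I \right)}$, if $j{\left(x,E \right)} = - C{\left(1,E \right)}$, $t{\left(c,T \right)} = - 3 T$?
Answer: $3325$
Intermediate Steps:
$C{\left(R,P \right)} = 0$ ($C{\left(R,P \right)} = 5 \left(-2 + 4\right) 0 = 5 \cdot 2 \cdot 0 = 5 \cdot 0 = 0$)
$N{\left(L \right)} = -63 + 7 L^{2}$
$I = -13$ ($I = \left(-1 - 12\right) 1 = \left(-13\right) 1 = -13$)
$j{\left(x,E \right)} = 0$ ($j{\left(x,E \right)} = \left(-1\right) 0 = 0$)
$N{\left(-22 \right)} + j{\left(19,I \right)} = \left(-63 + 7 \left(-22\right)^{2}\right) + 0 = \left(-63 + 7 \cdot 484\right) + 0 = \left(-63 + 3388\right) + 0 = 3325 + 0 = 3325$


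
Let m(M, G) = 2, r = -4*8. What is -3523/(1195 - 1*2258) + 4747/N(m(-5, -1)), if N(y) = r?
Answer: -4933325/34016 ≈ -145.03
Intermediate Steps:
r = -32
N(y) = -32
-3523/(1195 - 1*2258) + 4747/N(m(-5, -1)) = -3523/(1195 - 1*2258) + 4747/(-32) = -3523/(1195 - 2258) + 4747*(-1/32) = -3523/(-1063) - 4747/32 = -3523*(-1/1063) - 4747/32 = 3523/1063 - 4747/32 = -4933325/34016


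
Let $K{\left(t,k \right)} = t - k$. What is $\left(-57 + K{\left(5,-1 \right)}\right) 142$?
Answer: $-7242$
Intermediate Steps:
$\left(-57 + K{\left(5,-1 \right)}\right) 142 = \left(-57 + \left(5 - -1\right)\right) 142 = \left(-57 + \left(5 + 1\right)\right) 142 = \left(-57 + 6\right) 142 = \left(-51\right) 142 = -7242$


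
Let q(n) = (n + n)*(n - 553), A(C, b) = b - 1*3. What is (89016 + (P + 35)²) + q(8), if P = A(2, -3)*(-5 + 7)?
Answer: 80825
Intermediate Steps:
A(C, b) = -3 + b (A(C, b) = b - 3 = -3 + b)
P = -12 (P = (-3 - 3)*(-5 + 7) = -6*2 = -12)
q(n) = 2*n*(-553 + n) (q(n) = (2*n)*(-553 + n) = 2*n*(-553 + n))
(89016 + (P + 35)²) + q(8) = (89016 + (-12 + 35)²) + 2*8*(-553 + 8) = (89016 + 23²) + 2*8*(-545) = (89016 + 529) - 8720 = 89545 - 8720 = 80825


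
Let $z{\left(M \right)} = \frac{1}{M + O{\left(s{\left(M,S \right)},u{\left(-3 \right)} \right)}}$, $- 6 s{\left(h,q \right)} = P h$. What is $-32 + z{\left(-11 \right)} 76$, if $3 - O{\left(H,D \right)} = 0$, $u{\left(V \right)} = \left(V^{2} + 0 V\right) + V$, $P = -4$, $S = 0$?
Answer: $- \frac{83}{2} \approx -41.5$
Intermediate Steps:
$s{\left(h,q \right)} = \frac{2 h}{3}$ ($s{\left(h,q \right)} = - \frac{\left(-4\right) h}{6} = \frac{2 h}{3}$)
$u{\left(V \right)} = V + V^{2}$ ($u{\left(V \right)} = \left(V^{2} + 0\right) + V = V^{2} + V = V + V^{2}$)
$O{\left(H,D \right)} = 3$ ($O{\left(H,D \right)} = 3 - 0 = 3 + 0 = 3$)
$z{\left(M \right)} = \frac{1}{3 + M}$ ($z{\left(M \right)} = \frac{1}{M + 3} = \frac{1}{3 + M}$)
$-32 + z{\left(-11 \right)} 76 = -32 + \frac{1}{3 - 11} \cdot 76 = -32 + \frac{1}{-8} \cdot 76 = -32 - \frac{19}{2} = - \frac{83}{2}$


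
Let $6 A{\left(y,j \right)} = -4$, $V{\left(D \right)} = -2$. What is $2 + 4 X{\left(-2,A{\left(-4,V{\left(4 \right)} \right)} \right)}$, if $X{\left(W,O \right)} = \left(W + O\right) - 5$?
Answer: $- \frac{86}{3} \approx -28.667$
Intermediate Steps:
$A{\left(y,j \right)} = - \frac{2}{3}$ ($A{\left(y,j \right)} = \frac{1}{6} \left(-4\right) = - \frac{2}{3}$)
$X{\left(W,O \right)} = -5 + O + W$ ($X{\left(W,O \right)} = \left(O + W\right) - 5 = -5 + O + W$)
$2 + 4 X{\left(-2,A{\left(-4,V{\left(4 \right)} \right)} \right)} = 2 + 4 \left(-5 - \frac{2}{3} - 2\right) = 2 + 4 \left(- \frac{23}{3}\right) = 2 - \frac{92}{3} = - \frac{86}{3}$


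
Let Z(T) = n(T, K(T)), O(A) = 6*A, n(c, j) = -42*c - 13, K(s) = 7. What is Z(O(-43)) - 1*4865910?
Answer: -4855087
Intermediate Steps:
n(c, j) = -13 - 42*c
Z(T) = -13 - 42*T
Z(O(-43)) - 1*4865910 = (-13 - 252*(-43)) - 1*4865910 = (-13 - 42*(-258)) - 4865910 = (-13 + 10836) - 4865910 = 10823 - 4865910 = -4855087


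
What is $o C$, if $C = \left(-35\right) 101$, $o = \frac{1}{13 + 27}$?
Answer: $- \frac{707}{8} \approx -88.375$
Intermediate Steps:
$o = \frac{1}{40} \approx 0.025$
$C = -3535$
$o C = \frac{1}{40} \left(-3535\right) = - \frac{707}{8}$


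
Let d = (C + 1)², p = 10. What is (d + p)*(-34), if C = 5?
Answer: -1564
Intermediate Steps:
d = 36 (d = (5 + 1)² = 6² = 36)
(d + p)*(-34) = (36 + 10)*(-34) = 46*(-34) = -1564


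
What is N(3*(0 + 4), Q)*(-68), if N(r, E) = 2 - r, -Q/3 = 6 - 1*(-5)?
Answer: 680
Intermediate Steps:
Q = -33 (Q = -3*(6 - 1*(-5)) = -3*(6 + 5) = -3*11 = -33)
N(3*(0 + 4), Q)*(-68) = (2 - 3*(0 + 4))*(-68) = (2 - 3*4)*(-68) = (2 - 1*12)*(-68) = (2 - 12)*(-68) = -10*(-68) = 680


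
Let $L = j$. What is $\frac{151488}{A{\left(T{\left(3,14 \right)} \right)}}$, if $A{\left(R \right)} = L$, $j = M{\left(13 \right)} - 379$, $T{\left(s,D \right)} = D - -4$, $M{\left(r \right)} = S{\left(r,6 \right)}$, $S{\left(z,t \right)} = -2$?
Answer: $- \frac{50496}{127} \approx -397.61$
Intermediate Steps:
$M{\left(r \right)} = -2$
$T{\left(s,D \right)} = 4 + D$ ($T{\left(s,D \right)} = D + 4 = 4 + D$)
$j = -381$ ($j = -2 - 379 = -381$)
$L = -381$
$A{\left(R \right)} = -381$
$\frac{151488}{A{\left(T{\left(3,14 \right)} \right)}} = \frac{151488}{-381} = 151488 \left(- \frac{1}{381}\right) = - \frac{50496}{127}$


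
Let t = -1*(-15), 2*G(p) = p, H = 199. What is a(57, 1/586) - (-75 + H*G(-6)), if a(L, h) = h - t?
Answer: 385003/586 ≈ 657.00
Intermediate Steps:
G(p) = p/2
t = 15
a(L, h) = -15 + h (a(L, h) = h - 1*15 = h - 15 = -15 + h)
a(57, 1/586) - (-75 + H*G(-6)) = (-15 + 1/586) - (-75 + 199*((1/2)*(-6))) = (-15 + 1/586) - (-75 + 199*(-3)) = -8789/586 - (-75 - 597) = -8789/586 - 1*(-672) = -8789/586 + 672 = 385003/586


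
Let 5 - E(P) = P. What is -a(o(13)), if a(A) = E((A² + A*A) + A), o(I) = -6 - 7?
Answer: 320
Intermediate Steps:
E(P) = 5 - P
o(I) = -13
a(A) = 5 - A - 2*A² (a(A) = 5 - ((A² + A*A) + A) = 5 - ((A² + A²) + A) = 5 - (2*A² + A) = 5 - (A + 2*A²) = 5 + (-A - 2*A²) = 5 - A - 2*A²)
-a(o(13)) = -(5 - 1*(-13)*(1 + 2*(-13))) = -(5 - 1*(-13)*(1 - 26)) = -(5 - 1*(-13)*(-25)) = -(5 - 325) = -1*(-320) = 320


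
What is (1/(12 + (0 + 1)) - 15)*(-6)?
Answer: 1164/13 ≈ 89.538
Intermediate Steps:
(1/(12 + (0 + 1)) - 15)*(-6) = (1/(12 + 1) - 15)*(-6) = (1/13 - 15)*(-6) = -194/13*(-6) = 1164/13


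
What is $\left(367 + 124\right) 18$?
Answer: $8838$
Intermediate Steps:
$\left(367 + 124\right) 18 = 491 \cdot 18 = 8838$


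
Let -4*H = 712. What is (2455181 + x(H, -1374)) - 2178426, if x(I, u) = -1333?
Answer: 275422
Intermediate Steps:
H = -178 (H = -¼*712 = -178)
(2455181 + x(H, -1374)) - 2178426 = (2455181 - 1333) - 2178426 = 2453848 - 2178426 = 275422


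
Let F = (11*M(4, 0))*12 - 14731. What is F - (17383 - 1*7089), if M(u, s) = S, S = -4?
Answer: -25553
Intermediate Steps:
M(u, s) = -4
F = -15259 (F = (11*(-4))*12 - 14731 = -44*12 - 14731 = -528 - 14731 = -15259)
F - (17383 - 1*7089) = -15259 - (17383 - 1*7089) = -15259 - (17383 - 7089) = -15259 - 1*10294 = -15259 - 10294 = -25553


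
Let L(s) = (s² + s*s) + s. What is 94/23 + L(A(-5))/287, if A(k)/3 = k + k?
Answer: 67688/6601 ≈ 10.254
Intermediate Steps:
A(k) = 6*k (A(k) = 3*(k + k) = 3*(2*k) = 6*k)
L(s) = s + 2*s² (L(s) = (s² + s²) + s = 2*s² + s = s + 2*s²)
94/23 + L(A(-5))/287 = 94/23 + ((6*(-5))*(1 + 2*(6*(-5))))/287 = 94*(1/23) - 30*(1 + 2*(-30))*(1/287) = 94/23 - 30*(1 - 60)*(1/287) = 94/23 - 30*(-59)*(1/287) = 94/23 + 1770*(1/287) = 94/23 + 1770/287 = 67688/6601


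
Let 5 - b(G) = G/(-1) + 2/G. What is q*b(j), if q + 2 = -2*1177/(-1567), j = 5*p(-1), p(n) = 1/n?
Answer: -312/1567 ≈ -0.19911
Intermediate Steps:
j = -5 (j = 5/(-1) = 5*(-1) = -5)
b(G) = 5 + G - 2/G (b(G) = 5 - (G/(-1) + 2/G) = 5 - (G*(-1) + 2/G) = 5 - (-G + 2/G) = 5 + (G - 2/G) = 5 + G - 2/G)
q = -780/1567 (q = -2 - 2*1177/(-1567) = -2 - 2354*(-1/1567) = -2 + 2354/1567 = -780/1567 ≈ -0.49777)
q*b(j) = -780*(5 - 5 - 2/(-5))/1567 = -780*(5 - 5 - 2*(-1/5))/1567 = -780*(5 - 5 + 2/5)/1567 = -780/1567*2/5 = -312/1567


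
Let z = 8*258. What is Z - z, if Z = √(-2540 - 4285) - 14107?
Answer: -16171 + 5*I*√273 ≈ -16171.0 + 82.614*I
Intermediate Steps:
z = 2064
Z = -14107 + 5*I*√273 (Z = √(-6825) - 14107 = 5*I*√273 - 14107 = -14107 + 5*I*√273 ≈ -14107.0 + 82.614*I)
Z - z = (-14107 + 5*I*√273) - 1*2064 = (-14107 + 5*I*√273) - 2064 = -16171 + 5*I*√273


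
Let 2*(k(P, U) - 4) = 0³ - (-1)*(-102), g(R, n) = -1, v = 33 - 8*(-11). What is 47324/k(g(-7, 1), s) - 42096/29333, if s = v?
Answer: -1390133404/1378651 ≈ -1008.3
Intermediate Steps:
v = 121 (v = 33 + 88 = 121)
s = 121
k(P, U) = -47 (k(P, U) = 4 + (0³ - (-1)*(-102))/2 = 4 + (0 - 1*102)/2 = 4 + (0 - 102)/2 = 4 + (½)*(-102) = 4 - 51 = -47)
47324/k(g(-7, 1), s) - 42096/29333 = 47324/(-47) - 42096/29333 = 47324*(-1/47) - 42096*1/29333 = -47324/47 - 42096/29333 = -1390133404/1378651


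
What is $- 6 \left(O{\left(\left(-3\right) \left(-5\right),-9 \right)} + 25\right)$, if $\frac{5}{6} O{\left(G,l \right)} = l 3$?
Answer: $\frac{222}{5} \approx 44.4$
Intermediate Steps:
$O{\left(G,l \right)} = \frac{18 l}{5}$ ($O{\left(G,l \right)} = \frac{6 l 3}{5} = \frac{6 \cdot 3 l}{5} = \frac{18 l}{5}$)
$- 6 \left(O{\left(\left(-3\right) \left(-5\right),-9 \right)} + 25\right) = - 6 \left(\frac{18}{5} \left(-9\right) + 25\right) = - 6 \left(- \frac{162}{5} + 25\right) = \left(-6\right) \left(- \frac{37}{5}\right) = \frac{222}{5}$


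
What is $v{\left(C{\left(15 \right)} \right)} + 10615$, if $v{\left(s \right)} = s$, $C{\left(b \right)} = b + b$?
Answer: $10645$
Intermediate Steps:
$C{\left(b \right)} = 2 b$
$v{\left(C{\left(15 \right)} \right)} + 10615 = 2 \cdot 15 + 10615 = 30 + 10615 = 10645$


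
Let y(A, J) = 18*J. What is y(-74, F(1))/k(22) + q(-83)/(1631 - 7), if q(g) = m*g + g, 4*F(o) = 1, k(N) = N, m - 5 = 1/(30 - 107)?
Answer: -12685/125048 ≈ -0.10144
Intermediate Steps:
m = 384/77 (m = 5 + 1/(30 - 107) = 5 + 1/(-77) = 5 - 1/77 = 384/77 ≈ 4.9870)
F(o) = 1/4 (F(o) = (1/4)*1 = 1/4)
q(g) = 461*g/77 (q(g) = 384*g/77 + g = 461*g/77)
y(-74, F(1))/k(22) + q(-83)/(1631 - 7) = (18*(1/4))/22 + ((461/77)*(-83))/(1631 - 7) = (9/2)*(1/22) - 38263/77/1624 = 9/44 - 38263/77*1/1624 = 9/44 - 38263/125048 = -12685/125048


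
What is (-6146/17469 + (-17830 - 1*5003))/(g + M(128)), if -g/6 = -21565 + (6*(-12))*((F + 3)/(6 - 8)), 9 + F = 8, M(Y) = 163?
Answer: -398875823/2255614749 ≈ -0.17684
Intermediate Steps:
F = -1 (F = -9 + 8 = -1)
g = 128958 (g = -6*(-21565 + (6*(-12))*((-1 + 3)/(6 - 8))) = -6*(-21565 - 144/(-2)) = -6*(-21565 - 144*(-1)/2) = -6*(-21565 - 72*(-1)) = -6*(-21565 + 72) = -6*(-21493) = 128958)
(-6146/17469 + (-17830 - 1*5003))/(g + M(128)) = (-6146/17469 + (-17830 - 1*5003))/(128958 + 163) = (-6146*1/17469 + (-17830 - 5003))/129121 = (-6146/17469 - 22833)*(1/129121) = -398875823/17469*1/129121 = -398875823/2255614749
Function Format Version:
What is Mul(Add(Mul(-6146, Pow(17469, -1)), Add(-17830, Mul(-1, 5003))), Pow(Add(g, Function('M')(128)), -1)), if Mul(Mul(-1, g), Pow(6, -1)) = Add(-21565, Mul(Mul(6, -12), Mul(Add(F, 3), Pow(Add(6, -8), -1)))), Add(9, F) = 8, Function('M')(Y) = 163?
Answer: Rational(-398875823, 2255614749) ≈ -0.17684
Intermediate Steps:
F = -1 (F = Add(-9, 8) = -1)
g = 128958 (g = Mul(-6, Add(-21565, Mul(Mul(6, -12), Mul(Add(-1, 3), Pow(Add(6, -8), -1))))) = Mul(-6, Add(-21565, Mul(-72, Mul(2, Pow(-2, -1))))) = Mul(-6, Add(-21565, Mul(-72, Mul(2, Rational(-1, 2))))) = Mul(-6, Add(-21565, Mul(-72, -1))) = Mul(-6, Add(-21565, 72)) = Mul(-6, -21493) = 128958)
Mul(Add(Mul(-6146, Pow(17469, -1)), Add(-17830, Mul(-1, 5003))), Pow(Add(g, Function('M')(128)), -1)) = Mul(Add(Mul(-6146, Pow(17469, -1)), Add(-17830, Mul(-1, 5003))), Pow(Add(128958, 163), -1)) = Mul(Add(Mul(-6146, Rational(1, 17469)), Add(-17830, -5003)), Pow(129121, -1)) = Mul(Add(Rational(-6146, 17469), -22833), Rational(1, 129121)) = Mul(Rational(-398875823, 17469), Rational(1, 129121)) = Rational(-398875823, 2255614749)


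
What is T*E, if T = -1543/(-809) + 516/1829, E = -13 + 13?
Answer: 0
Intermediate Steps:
E = 0
T = 3239591/1479661 (T = -1543*(-1/809) + 516*(1/1829) = 1543/809 + 516/1829 = 3239591/1479661 ≈ 2.1894)
T*E = (3239591/1479661)*0 = 0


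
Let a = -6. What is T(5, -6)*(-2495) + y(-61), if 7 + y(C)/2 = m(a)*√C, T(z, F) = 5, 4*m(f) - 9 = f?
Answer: -12489 + 3*I*√61/2 ≈ -12489.0 + 11.715*I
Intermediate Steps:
m(f) = 9/4 + f/4
y(C) = -14 + 3*√C/2 (y(C) = -14 + 2*((9/4 + (¼)*(-6))*√C) = -14 + 2*((9/4 - 3/2)*√C) = -14 + 2*(3*√C/4) = -14 + 3*√C/2)
T(5, -6)*(-2495) + y(-61) = 5*(-2495) + (-14 + 3*√(-61)/2) = -12475 + (-14 + 3*(I*√61)/2) = -12475 + (-14 + 3*I*√61/2) = -12489 + 3*I*√61/2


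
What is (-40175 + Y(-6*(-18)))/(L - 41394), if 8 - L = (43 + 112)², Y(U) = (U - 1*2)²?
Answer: 28939/65411 ≈ 0.44242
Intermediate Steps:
Y(U) = (-2 + U)² (Y(U) = (U - 2)² = (-2 + U)²)
L = -24017 (L = 8 - (43 + 112)² = 8 - 1*155² = 8 - 1*24025 = 8 - 24025 = -24017)
(-40175 + Y(-6*(-18)))/(L - 41394) = (-40175 + (-2 - 6*(-18))²)/(-24017 - 41394) = (-40175 + (-2 + 108)²)/(-65411) = (-40175 + 106²)*(-1/65411) = (-40175 + 11236)*(-1/65411) = -28939*(-1/65411) = 28939/65411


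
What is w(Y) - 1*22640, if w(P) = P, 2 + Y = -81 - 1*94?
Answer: -22817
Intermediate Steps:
Y = -177 (Y = -2 + (-81 - 1*94) = -2 + (-81 - 94) = -2 - 175 = -177)
w(Y) - 1*22640 = -177 - 1*22640 = -177 - 22640 = -22817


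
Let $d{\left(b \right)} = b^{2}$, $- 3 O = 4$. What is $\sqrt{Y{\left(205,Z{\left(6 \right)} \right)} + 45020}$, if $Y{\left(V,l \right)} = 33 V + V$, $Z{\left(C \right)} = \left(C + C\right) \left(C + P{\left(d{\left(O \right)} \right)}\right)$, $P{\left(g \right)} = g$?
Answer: $\sqrt{51990} \approx 228.01$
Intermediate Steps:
$O = - \frac{4}{3}$ ($O = \left(- \frac{1}{3}\right) 4 = - \frac{4}{3} \approx -1.3333$)
$Z{\left(C \right)} = 2 C \left(\frac{16}{9} + C\right)$ ($Z{\left(C \right)} = \left(C + C\right) \left(C + \left(- \frac{4}{3}\right)^{2}\right) = 2 C \left(C + \frac{16}{9}\right) = 2 C \left(\frac{16}{9} + C\right)$)
$Y{\left(V,l \right)} = 34 V$
$\sqrt{Y{\left(205,Z{\left(6 \right)} \right)} + 45020} = \sqrt{34 \cdot 205 + 45020} = \sqrt{6970 + 45020} = \sqrt{51990}$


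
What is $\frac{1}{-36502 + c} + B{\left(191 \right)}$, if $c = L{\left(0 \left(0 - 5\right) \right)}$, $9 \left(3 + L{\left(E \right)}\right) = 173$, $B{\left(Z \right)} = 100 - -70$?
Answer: $\frac{55823231}{328372} \approx 170.0$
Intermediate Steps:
$B{\left(Z \right)} = 170$ ($B{\left(Z \right)} = 100 + 70 = 170$)
$L{\left(E \right)} = \frac{146}{9}$ ($L{\left(E \right)} = -3 + \frac{1}{9} \cdot 173 = -3 + \frac{173}{9} = \frac{146}{9}$)
$c = \frac{146}{9} \approx 16.222$
$\frac{1}{-36502 + c} + B{\left(191 \right)} = \frac{1}{-36502 + \frac{146}{9}} + 170 = \frac{1}{- \frac{328372}{9}} + 170 = - \frac{9}{328372} + 170 = \frac{55823231}{328372}$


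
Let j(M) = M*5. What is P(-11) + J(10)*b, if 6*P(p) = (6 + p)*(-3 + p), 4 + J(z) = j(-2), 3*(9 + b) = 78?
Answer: -679/3 ≈ -226.33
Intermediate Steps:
b = 17 (b = -9 + (1/3)*78 = -9 + 26 = 17)
j(M) = 5*M
J(z) = -14 (J(z) = -4 + 5*(-2) = -4 - 10 = -14)
P(p) = (-3 + p)*(6 + p)/6 (P(p) = ((6 + p)*(-3 + p))/6 = ((-3 + p)*(6 + p))/6 = (-3 + p)*(6 + p)/6)
P(-11) + J(10)*b = (-3 + (1/2)*(-11) + (1/6)*(-11)**2) - 14*17 = (-3 - 11/2 + (1/6)*121) - 238 = (-3 - 11/2 + 121/6) - 238 = 35/3 - 238 = -679/3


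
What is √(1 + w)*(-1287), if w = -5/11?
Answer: -117*√66 ≈ -950.51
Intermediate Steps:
w = -5/11 (w = -5*1/11 = -5/11 ≈ -0.45455)
√(1 + w)*(-1287) = √(1 - 5/11)*(-1287) = √(6/11)*(-1287) = (√66/11)*(-1287) = -117*√66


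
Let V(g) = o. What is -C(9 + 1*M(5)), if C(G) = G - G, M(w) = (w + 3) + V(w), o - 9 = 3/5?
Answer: 0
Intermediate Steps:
o = 48/5 (o = 9 + 3/5 = 9 + 3*(⅕) = 9 + ⅗ = 48/5 ≈ 9.6000)
V(g) = 48/5
M(w) = 63/5 + w (M(w) = (w + 3) + 48/5 = (3 + w) + 48/5 = 63/5 + w)
C(G) = 0
-C(9 + 1*M(5)) = -1*0 = 0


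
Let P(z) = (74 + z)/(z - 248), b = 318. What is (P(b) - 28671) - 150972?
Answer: -898187/5 ≈ -1.7964e+5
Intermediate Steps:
P(z) = (74 + z)/(-248 + z)
(P(b) - 28671) - 150972 = ((74 + 318)/(-248 + 318) - 28671) - 150972 = (392/70 - 28671) - 150972 = ((1/70)*392 - 28671) - 150972 = (28/5 - 28671) - 150972 = -143327/5 - 150972 = -898187/5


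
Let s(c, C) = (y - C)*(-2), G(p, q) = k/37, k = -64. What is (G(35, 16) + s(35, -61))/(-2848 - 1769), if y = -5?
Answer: 4208/170829 ≈ 0.024633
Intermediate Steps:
G(p, q) = -64/37
s(c, C) = 10 + 2*C (s(c, C) = (-5 - C)*(-2) = 10 + 2*C)
(G(35, 16) + s(35, -61))/(-2848 - 1769) = (-64/37 + (10 + 2*(-61)))/(-2848 - 1769) = (-64/37 + (10 - 122))/(-4617) = (-64/37 - 112)*(-1/4617) = -4208/37*(-1/4617) = 4208/170829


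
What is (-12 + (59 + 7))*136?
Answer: 7344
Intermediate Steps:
(-12 + (59 + 7))*136 = (-12 + 66)*136 = 54*136 = 7344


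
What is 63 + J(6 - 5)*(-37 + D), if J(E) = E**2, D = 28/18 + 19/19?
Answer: 257/9 ≈ 28.556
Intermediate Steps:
D = 23/9 (D = 28*(1/18) + 19*(1/19) = 14/9 + 1 = 23/9 ≈ 2.5556)
63 + J(6 - 5)*(-37 + D) = 63 + (6 - 5)**2*(-37 + 23/9) = 63 + 1**2*(-310/9) = 63 + 1*(-310/9) = 63 - 310/9 = 257/9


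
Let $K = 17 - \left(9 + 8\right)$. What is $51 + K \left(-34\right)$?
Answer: $51$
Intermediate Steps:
$K = 0$ ($K = 17 - 17 = 0$)
$51 + K \left(-34\right) = 51 + 0 \left(-34\right) = 51 + 0 = 51$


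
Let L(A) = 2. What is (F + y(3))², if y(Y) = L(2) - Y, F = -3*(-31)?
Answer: 8464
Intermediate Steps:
F = 93
y(Y) = 2 - Y
(F + y(3))² = (93 + (2 - 1*3))² = (93 + (2 - 3))² = (93 - 1)² = 92² = 8464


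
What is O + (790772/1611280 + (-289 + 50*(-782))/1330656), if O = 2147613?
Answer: 287788176768985147/134003712480 ≈ 2.1476e+6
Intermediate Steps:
O + (790772/1611280 + (-289 + 50*(-782))/1330656) = 2147613 + (790772/1611280 + (-289 + 50*(-782))/1330656) = 2147613 + (790772*(1/1611280) + (-289 - 39100)*(1/1330656)) = 2147613 + (197693/402820 - 39389*1/1330656) = 2147613 + (197693/402820 - 39389/1330656) = 2147613 + 61798674907/134003712480 = 287788176768985147/134003712480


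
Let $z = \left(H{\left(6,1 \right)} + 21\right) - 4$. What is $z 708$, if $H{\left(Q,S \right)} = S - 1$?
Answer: $12036$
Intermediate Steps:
$H{\left(Q,S \right)} = -1 + S$
$z = 17$ ($z = \left(\left(-1 + 1\right) + 21\right) - 4 = \left(0 + 21\right) - 4 = 21 - 4 = 17$)
$z 708 = 17 \cdot 708 = 12036$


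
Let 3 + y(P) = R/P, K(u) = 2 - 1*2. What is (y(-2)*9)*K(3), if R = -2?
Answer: 0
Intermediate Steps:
K(u) = 0 (K(u) = 2 - 2 = 0)
y(P) = -3 - 2/P
(y(-2)*9)*K(3) = ((-3 - 2/(-2))*9)*0 = ((-3 - 2*(-½))*9)*0 = ((-3 + 1)*9)*0 = -2*9*0 = -18*0 = 0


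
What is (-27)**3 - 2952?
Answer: -22635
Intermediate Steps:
(-27)**3 - 2952 = -19683 - 2952 = -22635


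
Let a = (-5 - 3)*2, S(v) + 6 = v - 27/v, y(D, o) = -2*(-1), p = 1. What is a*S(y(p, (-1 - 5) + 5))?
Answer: 280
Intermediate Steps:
y(D, o) = 2
S(v) = -6 + v - 27/v (S(v) = -6 + (v - 27/v) = -6 + v - 27/v)
a = -16 (a = -8*2 = -16)
a*S(y(p, (-1 - 5) + 5)) = -16*(-6 + 2 - 27/2) = -16*(-35/2) = 280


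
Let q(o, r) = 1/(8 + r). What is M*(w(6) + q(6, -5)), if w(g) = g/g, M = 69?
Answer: 92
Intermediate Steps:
w(g) = 1
M*(w(6) + q(6, -5)) = 69*(1 + 1/(8 - 5)) = 69*(1 + 1/3) = 69*(1 + ⅓) = 69*(4/3) = 92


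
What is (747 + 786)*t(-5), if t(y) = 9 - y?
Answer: 21462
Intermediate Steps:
(747 + 786)*t(-5) = (747 + 786)*(9 - 1*(-5)) = 1533*(9 + 5) = 1533*14 = 21462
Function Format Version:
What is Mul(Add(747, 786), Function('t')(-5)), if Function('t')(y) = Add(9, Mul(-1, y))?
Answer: 21462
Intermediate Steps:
Mul(Add(747, 786), Function('t')(-5)) = Mul(Add(747, 786), Add(9, Mul(-1, -5))) = Mul(1533, Add(9, 5)) = Mul(1533, 14) = 21462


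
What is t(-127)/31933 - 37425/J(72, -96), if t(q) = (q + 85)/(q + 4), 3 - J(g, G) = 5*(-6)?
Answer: -134982901/119023 ≈ -1134.1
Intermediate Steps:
J(g, G) = 33 (J(g, G) = 3 - 5*(-6) = 3 - 1*(-30) = 3 + 30 = 33)
t(q) = (85 + q)/(4 + q)
t(-127)/31933 - 37425/J(72, -96) = ((85 - 127)/(4 - 127))/31933 - 37425/33 = (-42/(-123))*(1/31933) - 37425*1/33 = -1/123*(-42)*(1/31933) - 12475/11 = (14/41)*(1/31933) - 12475/11 = 14/1309253 - 12475/11 = -134982901/119023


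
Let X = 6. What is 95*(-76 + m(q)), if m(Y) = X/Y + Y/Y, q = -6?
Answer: -7220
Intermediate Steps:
m(Y) = 1 + 6/Y (m(Y) = 6/Y + Y/Y = 6/Y + 1 = 1 + 6/Y)
95*(-76 + m(q)) = 95*(-76 + (6 - 6)/(-6)) = 95*(-76 - 1/6*0) = 95*(-76 + 0) = 95*(-76) = -7220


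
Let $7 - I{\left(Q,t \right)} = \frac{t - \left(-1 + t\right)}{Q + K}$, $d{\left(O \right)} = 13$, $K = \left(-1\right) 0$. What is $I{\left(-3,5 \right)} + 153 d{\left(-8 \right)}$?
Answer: $\frac{5989}{3} \approx 1996.3$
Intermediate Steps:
$K = 0$
$I{\left(Q,t \right)} = 7 - \frac{1}{Q}$ ($I{\left(Q,t \right)} = 7 - \frac{t - \left(-1 + t\right)}{Q + 0} = 7 - 1 \frac{1}{Q} = 7 - \frac{1}{Q}$)
$I{\left(-3,5 \right)} + 153 d{\left(-8 \right)} = \left(7 - \frac{1}{-3}\right) + 153 \cdot 13 = \left(7 - - \frac{1}{3}\right) + 1989 = \left(7 + \frac{1}{3}\right) + 1989 = \frac{22}{3} + 1989 = \frac{5989}{3}$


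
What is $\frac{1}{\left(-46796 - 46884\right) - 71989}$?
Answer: $- \frac{1}{165669} \approx -6.0361 \cdot 10^{-6}$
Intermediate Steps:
$\frac{1}{\left(-46796 - 46884\right) - 71989} = \frac{1}{-93680 - 71989} = \frac{1}{-165669} = - \frac{1}{165669}$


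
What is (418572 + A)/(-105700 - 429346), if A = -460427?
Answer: 41855/535046 ≈ 0.078227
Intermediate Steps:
(418572 + A)/(-105700 - 429346) = (418572 - 460427)/(-105700 - 429346) = -41855/(-535046) = -41855*(-1/535046) = 41855/535046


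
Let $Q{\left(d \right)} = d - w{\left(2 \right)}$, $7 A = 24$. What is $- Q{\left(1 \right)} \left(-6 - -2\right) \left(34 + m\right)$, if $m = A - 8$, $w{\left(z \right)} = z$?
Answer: $- \frac{824}{7} \approx -117.71$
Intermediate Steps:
$A = \frac{24}{7}$ ($A = \frac{1}{7} \cdot 24 = \frac{24}{7} \approx 3.4286$)
$m = - \frac{32}{7}$ ($m = \frac{24}{7} - 8 = - \frac{32}{7} \approx -4.5714$)
$Q{\left(d \right)} = -2 + d$ ($Q{\left(d \right)} = d - 2 = -2 + d$)
$- Q{\left(1 \right)} \left(-6 - -2\right) \left(34 + m\right) = - \left(-2 + 1\right) \left(-6 - -2\right) \left(34 - \frac{32}{7}\right) = - \frac{- (-6 + 2) 206}{7} = - \frac{\left(-1\right) \left(-4\right) 206}{7} = - \frac{4 \cdot 206}{7} = \left(-1\right) \frac{824}{7} = - \frac{824}{7}$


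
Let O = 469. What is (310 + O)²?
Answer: 606841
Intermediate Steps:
(310 + O)² = (310 + 469)² = 779² = 606841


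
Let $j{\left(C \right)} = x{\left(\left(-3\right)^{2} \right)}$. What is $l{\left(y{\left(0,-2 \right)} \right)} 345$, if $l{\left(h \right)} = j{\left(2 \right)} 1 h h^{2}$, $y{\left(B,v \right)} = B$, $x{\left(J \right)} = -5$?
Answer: $0$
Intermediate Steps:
$j{\left(C \right)} = -5$
$l{\left(h \right)} = - 5 h^{3}$ ($l{\left(h \right)} = \left(-5\right) 1 h h^{2} = - 5 h h^{2} = - 5 h^{3}$)
$l{\left(y{\left(0,-2 \right)} \right)} 345 = - 5 \cdot 0^{3} \cdot 345 = \left(-5\right) 0 \cdot 345 = 0 \cdot 345 = 0$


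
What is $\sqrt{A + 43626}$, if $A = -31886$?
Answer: $2 \sqrt{2935} \approx 108.35$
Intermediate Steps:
$\sqrt{A + 43626} = \sqrt{-31886 + 43626} = \sqrt{11740} = 2 \sqrt{2935}$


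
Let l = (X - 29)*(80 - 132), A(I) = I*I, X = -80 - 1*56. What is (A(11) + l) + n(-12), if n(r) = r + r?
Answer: 8677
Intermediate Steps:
X = -136 (X = -80 - 56 = -136)
A(I) = I**2
n(r) = 2*r
l = 8580 (l = (-136 - 29)*(80 - 132) = -165*(-52) = 8580)
(A(11) + l) + n(-12) = (11**2 + 8580) + 2*(-12) = (121 + 8580) - 24 = 8701 - 24 = 8677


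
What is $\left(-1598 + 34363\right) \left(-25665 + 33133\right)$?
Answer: $244689020$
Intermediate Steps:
$\left(-1598 + 34363\right) \left(-25665 + 33133\right) = 32765 \cdot 7468 = 244689020$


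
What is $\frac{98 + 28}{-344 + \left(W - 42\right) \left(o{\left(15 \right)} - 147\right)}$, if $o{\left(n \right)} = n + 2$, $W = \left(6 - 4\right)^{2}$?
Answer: $\frac{21}{766} \approx 0.027415$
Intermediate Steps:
$W = 4$ ($W = 2^{2} = 4$)
$o{\left(n \right)} = 2 + n$
$\frac{98 + 28}{-344 + \left(W - 42\right) \left(o{\left(15 \right)} - 147\right)} = \frac{98 + 28}{-344 + \left(4 - 42\right) \left(\left(2 + 15\right) - 147\right)} = \frac{126}{-344 - 38 \left(17 - 147\right)} = \frac{126}{-344 - -4940} = \frac{126}{-344 + 4940} = \frac{126}{4596} = 126 \cdot \frac{1}{4596} = \frac{21}{766}$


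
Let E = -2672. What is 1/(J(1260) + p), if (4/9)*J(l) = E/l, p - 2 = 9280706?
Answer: 35/324824613 ≈ 1.0775e-7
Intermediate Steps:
p = 9280708 (p = 2 + 9280706 = 9280708)
J(l) = -6012/l (J(l) = 9*(-2672/l)/4 = -6012/l)
1/(J(1260) + p) = 1/(-6012/1260 + 9280708) = 1/(-6012*1/1260 + 9280708) = 1/(-167/35 + 9280708) = 1/(324824613/35) = 35/324824613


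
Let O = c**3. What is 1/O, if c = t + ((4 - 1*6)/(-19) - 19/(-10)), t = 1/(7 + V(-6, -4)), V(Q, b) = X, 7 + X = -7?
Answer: 2352637000/15197705333 ≈ 0.15480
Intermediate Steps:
X = -14 (X = -7 - 7 = -14)
V(Q, b) = -14
t = -1/7 (t = 1/(7 - 14) = 1/(-7) = -1/7 ≈ -0.14286)
c = 2477/1330 (c = -1/7 + ((4 - 1*6)/(-19) - 19/(-10)) = -1/7 + ((4 - 6)*(-1/19) - 19*(-1/10)) = -1/7 + (-2*(-1/19) + 19/10) = -1/7 + (2/19 + 19/10) = -1/7 + 381/190 = 2477/1330 ≈ 1.8624)
O = 15197705333/2352637000 (O = (2477/1330)**3 = 15197705333/2352637000 ≈ 6.4599)
1/O = 1/(15197705333/2352637000) = 2352637000/15197705333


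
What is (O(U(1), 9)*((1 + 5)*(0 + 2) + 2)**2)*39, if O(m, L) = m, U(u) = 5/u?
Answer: 38220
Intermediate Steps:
(O(U(1), 9)*((1 + 5)*(0 + 2) + 2)**2)*39 = ((5/1)*((1 + 5)*(0 + 2) + 2)**2)*39 = ((5*1)*(6*2 + 2)**2)*39 = (5*(12 + 2)**2)*39 = (5*14**2)*39 = (5*196)*39 = 980*39 = 38220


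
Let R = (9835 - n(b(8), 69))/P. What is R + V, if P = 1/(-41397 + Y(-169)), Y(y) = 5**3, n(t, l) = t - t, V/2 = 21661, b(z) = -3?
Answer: -405866798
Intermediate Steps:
V = 43322 (V = 2*21661 = 43322)
n(t, l) = 0
Y(y) = 125
P = -1/41272 (P = 1/(-41397 + 125) = 1/(-41272) = -1/41272 ≈ -2.4229e-5)
R = -405910120 (R = (9835 - 1*0)/(-1/41272) = (9835 + 0)*(-41272) = 9835*(-41272) = -405910120)
R + V = -405910120 + 43322 = -405866798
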